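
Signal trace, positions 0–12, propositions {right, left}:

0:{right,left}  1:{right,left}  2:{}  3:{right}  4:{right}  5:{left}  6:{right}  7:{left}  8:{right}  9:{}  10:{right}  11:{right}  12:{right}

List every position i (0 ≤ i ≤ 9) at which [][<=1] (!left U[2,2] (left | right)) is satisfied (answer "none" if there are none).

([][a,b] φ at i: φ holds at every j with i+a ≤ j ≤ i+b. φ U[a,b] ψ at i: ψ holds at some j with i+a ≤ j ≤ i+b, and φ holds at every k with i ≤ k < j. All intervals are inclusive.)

2, 8, 9

Evaluate at each i in [0,9]:
  i=0: ✗ (fails at j=0)
  i=1: ✗ (fails at j=1)
  i=2: ✓ (all of [2,3])
  i=3: ✗ (fails at j=4)
  i=4: ✗ (fails at j=4)
  i=5: ✗ (fails at j=5)
  i=6: ✗ (fails at j=6)
  i=7: ✗ (fails at j=7)
  i=8: ✓ (all of [8,9])
  i=9: ✓ (all of [9,10])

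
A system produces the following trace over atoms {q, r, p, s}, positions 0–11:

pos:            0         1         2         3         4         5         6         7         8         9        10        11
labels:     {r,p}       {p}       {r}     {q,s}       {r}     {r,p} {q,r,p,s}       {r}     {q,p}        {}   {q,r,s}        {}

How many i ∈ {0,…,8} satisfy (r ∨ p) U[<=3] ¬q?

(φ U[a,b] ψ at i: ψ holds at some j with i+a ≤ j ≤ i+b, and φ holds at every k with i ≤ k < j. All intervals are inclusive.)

Evaluate at each i in [0,8]:
  i=0: ✓ (rhs at j=0)
  i=1: ✓ (rhs at j=1)
  i=2: ✓ (rhs at j=2)
  i=3: ✗ (lhs fails at k=3 before rhs at j=4)
  i=4: ✓ (rhs at j=4)
  i=5: ✓ (rhs at j=5)
  i=6: ✓ (rhs at j=7; lhs holds on [6,6])
  i=7: ✓ (rhs at j=7)
  i=8: ✓ (rhs at j=9; lhs holds on [8,8])
Positions where it holds: {0, 1, 2, 4, 5, 6, 7, 8} → 8.

8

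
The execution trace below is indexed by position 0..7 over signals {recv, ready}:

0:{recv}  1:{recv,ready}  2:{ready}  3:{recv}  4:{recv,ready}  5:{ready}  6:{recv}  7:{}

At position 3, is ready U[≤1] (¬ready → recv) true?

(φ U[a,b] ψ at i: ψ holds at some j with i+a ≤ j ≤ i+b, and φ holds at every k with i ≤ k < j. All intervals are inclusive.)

Need some j in [3,4] with (¬ready → recv), and ready at every k in [3,j-1].
  j=3: (¬ready → recv) holds; no prefix to check → satisfied.

Yes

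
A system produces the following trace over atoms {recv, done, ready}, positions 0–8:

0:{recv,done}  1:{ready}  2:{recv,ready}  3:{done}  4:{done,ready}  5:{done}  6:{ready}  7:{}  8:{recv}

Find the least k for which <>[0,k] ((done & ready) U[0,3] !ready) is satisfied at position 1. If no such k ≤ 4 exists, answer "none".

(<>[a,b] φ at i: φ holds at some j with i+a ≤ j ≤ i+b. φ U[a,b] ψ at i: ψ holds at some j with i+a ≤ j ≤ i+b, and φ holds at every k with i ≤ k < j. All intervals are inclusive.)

2

Scan j = 1,2,… for ((done & ready) U[0,3] !ready):
  j=1: fails
  j=2: fails
  j=3: holds
First hit at j=3, so smallest k = 3-1 = 2.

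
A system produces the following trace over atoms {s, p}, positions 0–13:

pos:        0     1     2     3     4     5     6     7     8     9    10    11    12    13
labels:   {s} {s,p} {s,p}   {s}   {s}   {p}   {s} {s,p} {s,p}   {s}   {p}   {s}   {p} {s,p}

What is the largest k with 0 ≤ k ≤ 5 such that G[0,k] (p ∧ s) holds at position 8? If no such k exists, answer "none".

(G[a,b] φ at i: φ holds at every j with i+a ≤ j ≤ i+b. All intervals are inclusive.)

(p ∧ s) must hold from j=8 onward; find where it first fails.
  j=8: holds
  j=9: fails
Holds on [8,8], so largest k = 0.

0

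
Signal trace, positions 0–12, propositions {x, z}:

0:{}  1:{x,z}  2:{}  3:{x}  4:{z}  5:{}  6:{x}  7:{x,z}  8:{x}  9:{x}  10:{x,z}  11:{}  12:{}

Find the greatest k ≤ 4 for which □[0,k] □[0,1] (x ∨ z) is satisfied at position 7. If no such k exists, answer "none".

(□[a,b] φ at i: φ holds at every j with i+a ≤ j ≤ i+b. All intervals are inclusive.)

□[0,1] (x ∨ z) must hold from j=7 onward; find where it first fails.
  j=7: holds
  j=8: holds
  j=9: holds
  j=10: fails
Holds on [7,9], so largest k = 2.

2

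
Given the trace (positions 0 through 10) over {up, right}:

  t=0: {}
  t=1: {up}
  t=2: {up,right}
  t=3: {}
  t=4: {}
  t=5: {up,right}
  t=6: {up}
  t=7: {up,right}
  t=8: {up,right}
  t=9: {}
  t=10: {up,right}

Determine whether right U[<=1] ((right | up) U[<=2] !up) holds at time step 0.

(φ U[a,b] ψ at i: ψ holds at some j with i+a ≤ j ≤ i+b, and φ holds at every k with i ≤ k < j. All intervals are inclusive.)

True

Need some j in [0,1] with ((right | up) U[<=2] !up), and right at every k in [0,j-1].
  j=0: ((right | up) U[<=2] !up) holds; no prefix to check → satisfied.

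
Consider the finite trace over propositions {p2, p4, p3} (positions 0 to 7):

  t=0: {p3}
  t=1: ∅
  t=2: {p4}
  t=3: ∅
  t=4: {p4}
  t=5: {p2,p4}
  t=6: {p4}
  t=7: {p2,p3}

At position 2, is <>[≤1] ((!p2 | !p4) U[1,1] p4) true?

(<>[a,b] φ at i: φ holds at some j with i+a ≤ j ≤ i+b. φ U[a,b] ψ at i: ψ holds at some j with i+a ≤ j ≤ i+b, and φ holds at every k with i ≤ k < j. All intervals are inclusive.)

Check ((!p2 | !p4) U[1,1] p4) at each j in [2,3]:
  j=2: fails
  j=3: holds
Found at j=3 → formula holds.

Holds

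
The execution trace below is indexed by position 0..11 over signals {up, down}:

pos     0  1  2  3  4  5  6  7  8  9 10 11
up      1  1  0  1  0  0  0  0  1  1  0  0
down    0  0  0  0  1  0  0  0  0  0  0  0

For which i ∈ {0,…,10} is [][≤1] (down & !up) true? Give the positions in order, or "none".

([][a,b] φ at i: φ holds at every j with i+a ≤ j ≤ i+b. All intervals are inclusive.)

none

Evaluate at each i in [0,10]:
  i=0: ✗ (fails at j=0)
  i=1: ✗ (fails at j=1)
  i=2: ✗ (fails at j=2)
  i=3: ✗ (fails at j=3)
  i=4: ✗ (fails at j=5)
  i=5: ✗ (fails at j=5)
  i=6: ✗ (fails at j=6)
  i=7: ✗ (fails at j=7)
  i=8: ✗ (fails at j=8)
  i=9: ✗ (fails at j=9)
  i=10: ✗ (fails at j=10)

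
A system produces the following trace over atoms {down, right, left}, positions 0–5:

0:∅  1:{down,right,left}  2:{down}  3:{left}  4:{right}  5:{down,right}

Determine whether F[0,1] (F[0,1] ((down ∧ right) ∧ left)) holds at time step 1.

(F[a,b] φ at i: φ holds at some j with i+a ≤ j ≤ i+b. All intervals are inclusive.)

Check F[0,1] ((down ∧ right) ∧ left) at each j in [1,2]:
  j=1: holds (witness at 1)
  j=2: fails (none in [2,3])
Found at j=1 → formula holds.

Yes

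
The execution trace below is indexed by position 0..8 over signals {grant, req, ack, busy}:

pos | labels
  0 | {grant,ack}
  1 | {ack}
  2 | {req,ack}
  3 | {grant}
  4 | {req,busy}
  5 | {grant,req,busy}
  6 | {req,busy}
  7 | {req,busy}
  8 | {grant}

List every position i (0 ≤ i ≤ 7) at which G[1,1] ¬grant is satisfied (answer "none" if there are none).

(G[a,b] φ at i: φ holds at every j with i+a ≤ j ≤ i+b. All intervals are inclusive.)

0, 1, 3, 5, 6

Evaluate at each i in [0,7]:
  i=0: ✓ (all of [1,1])
  i=1: ✓ (all of [2,2])
  i=2: ✗ (fails at j=3)
  i=3: ✓ (all of [4,4])
  i=4: ✗ (fails at j=5)
  i=5: ✓ (all of [6,6])
  i=6: ✓ (all of [7,7])
  i=7: ✗ (fails at j=8)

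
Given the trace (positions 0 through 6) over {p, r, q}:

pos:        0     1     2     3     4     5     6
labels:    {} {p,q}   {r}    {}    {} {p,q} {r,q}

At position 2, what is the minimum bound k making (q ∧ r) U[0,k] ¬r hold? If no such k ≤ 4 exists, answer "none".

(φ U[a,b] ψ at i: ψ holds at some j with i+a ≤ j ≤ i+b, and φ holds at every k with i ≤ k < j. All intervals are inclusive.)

Need earliest j ≥ 2 with ¬r, and (q ∧ r) at every k in [2,j-1].
  j=2: rhs fails.
  j=3: rhs holds but lhs fails at k=2.
  j=4: rhs holds but lhs fails at k=2.
  j=5: rhs holds but lhs fails at k=2.
  j=6: rhs fails.
No witness within the range → none.

none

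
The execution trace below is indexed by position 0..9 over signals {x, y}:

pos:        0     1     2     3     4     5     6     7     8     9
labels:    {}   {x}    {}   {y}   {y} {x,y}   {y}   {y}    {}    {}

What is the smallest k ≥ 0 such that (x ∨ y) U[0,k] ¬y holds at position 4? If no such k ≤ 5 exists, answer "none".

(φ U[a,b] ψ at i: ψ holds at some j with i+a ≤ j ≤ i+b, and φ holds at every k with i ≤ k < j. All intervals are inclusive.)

4

Need earliest j ≥ 4 with ¬y, and (x ∨ y) at every k in [4,j-1].
  j=4: rhs fails.
  j=5: rhs fails.
  j=6: rhs fails.
  j=7: rhs fails.
  j=8: rhs holds; lhs holds on [4,7]. k = 4.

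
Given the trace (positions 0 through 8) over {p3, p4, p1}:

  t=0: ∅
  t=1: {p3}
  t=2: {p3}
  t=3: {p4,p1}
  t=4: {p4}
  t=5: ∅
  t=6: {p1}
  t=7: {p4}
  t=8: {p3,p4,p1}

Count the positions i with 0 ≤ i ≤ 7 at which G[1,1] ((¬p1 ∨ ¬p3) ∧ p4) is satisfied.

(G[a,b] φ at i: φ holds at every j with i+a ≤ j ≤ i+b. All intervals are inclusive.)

3

Evaluate at each i in [0,7]:
  i=0: ✗ (fails at j=1)
  i=1: ✗ (fails at j=2)
  i=2: ✓ (all of [3,3])
  i=3: ✓ (all of [4,4])
  i=4: ✗ (fails at j=5)
  i=5: ✗ (fails at j=6)
  i=6: ✓ (all of [7,7])
  i=7: ✗ (fails at j=8)
Positions where it holds: {2, 3, 6} → 3.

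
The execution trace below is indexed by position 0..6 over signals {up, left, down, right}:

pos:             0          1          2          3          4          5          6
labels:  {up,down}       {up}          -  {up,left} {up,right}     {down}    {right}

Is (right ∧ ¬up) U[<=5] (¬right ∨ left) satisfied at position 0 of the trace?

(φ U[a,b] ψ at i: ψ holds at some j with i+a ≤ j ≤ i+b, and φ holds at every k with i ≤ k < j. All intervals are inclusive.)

Need some j in [0,5] with (¬right ∨ left), and (right ∧ ¬up) at every k in [0,j-1].
  j=0: (¬right ∨ left) holds; no prefix to check → satisfied.

Yes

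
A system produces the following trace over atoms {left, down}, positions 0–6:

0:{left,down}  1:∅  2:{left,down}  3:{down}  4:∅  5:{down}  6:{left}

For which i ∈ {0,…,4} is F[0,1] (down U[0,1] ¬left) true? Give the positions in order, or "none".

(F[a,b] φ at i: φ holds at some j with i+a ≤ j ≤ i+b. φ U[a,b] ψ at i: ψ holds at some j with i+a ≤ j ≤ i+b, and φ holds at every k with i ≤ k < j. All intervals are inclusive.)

0, 1, 2, 3, 4

Evaluate at each i in [0,4]:
  i=0: ✓ (witness j=0)
  i=1: ✓ (witness j=1)
  i=2: ✓ (witness j=2)
  i=3: ✓ (witness j=3)
  i=4: ✓ (witness j=4)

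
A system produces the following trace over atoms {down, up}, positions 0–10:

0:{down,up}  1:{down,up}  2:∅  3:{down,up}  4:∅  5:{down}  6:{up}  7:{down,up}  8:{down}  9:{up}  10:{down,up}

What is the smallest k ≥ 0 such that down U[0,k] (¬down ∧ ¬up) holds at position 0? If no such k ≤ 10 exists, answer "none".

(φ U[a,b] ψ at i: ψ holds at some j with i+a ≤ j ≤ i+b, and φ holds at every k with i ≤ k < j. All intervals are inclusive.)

2

Need earliest j ≥ 0 with (¬down ∧ ¬up), and down at every k in [0,j-1].
  j=0: rhs fails.
  j=1: rhs fails.
  j=2: rhs holds; lhs holds on [0,1]. k = 2.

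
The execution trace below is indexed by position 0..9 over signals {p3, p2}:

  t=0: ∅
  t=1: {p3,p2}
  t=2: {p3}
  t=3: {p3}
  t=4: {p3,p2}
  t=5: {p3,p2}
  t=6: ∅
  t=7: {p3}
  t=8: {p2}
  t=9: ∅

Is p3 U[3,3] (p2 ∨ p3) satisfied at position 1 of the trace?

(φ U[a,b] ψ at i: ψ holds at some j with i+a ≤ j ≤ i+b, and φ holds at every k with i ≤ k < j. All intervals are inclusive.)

Need some j in [4,4] with (p2 ∨ p3), and p3 at every k in [1,j-1].
  j=4: (p2 ∨ p3) holds; p3 holds at every k in [1,3] → satisfied.

Yes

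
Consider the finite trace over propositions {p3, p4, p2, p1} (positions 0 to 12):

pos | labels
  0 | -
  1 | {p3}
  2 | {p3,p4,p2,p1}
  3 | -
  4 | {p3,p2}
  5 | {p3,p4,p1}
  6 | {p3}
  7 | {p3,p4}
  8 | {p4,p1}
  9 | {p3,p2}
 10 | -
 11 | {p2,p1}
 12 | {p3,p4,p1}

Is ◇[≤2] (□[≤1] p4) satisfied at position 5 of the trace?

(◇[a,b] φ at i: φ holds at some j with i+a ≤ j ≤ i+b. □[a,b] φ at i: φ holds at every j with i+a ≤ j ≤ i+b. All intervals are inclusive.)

True

Check □[≤1] p4 at each j in [5,7]:
  j=5: fails at 6
  j=6: fails at 6
  j=7: holds on [7,8]
Found at j=7 → formula holds.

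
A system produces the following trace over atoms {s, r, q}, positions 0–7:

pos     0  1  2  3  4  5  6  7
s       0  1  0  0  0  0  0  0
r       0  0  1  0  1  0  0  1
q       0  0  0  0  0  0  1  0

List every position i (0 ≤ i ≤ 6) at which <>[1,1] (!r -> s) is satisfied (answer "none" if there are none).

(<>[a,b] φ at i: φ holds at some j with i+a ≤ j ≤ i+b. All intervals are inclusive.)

0, 1, 3, 6

Evaluate at each i in [0,6]:
  i=0: ✓ (witness j=1)
  i=1: ✓ (witness j=2)
  i=2: ✗ (none in [3,3])
  i=3: ✓ (witness j=4)
  i=4: ✗ (none in [5,5])
  i=5: ✗ (none in [6,6])
  i=6: ✓ (witness j=7)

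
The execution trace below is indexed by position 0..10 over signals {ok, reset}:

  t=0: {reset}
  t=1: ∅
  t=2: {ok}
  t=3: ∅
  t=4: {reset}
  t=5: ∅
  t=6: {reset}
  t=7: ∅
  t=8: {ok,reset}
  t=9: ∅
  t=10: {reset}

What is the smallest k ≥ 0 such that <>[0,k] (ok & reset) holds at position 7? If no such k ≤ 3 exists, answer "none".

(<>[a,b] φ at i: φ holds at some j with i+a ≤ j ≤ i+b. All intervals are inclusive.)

1

Scan j = 7,8,… for (ok & reset):
  j=7: fails
  j=8: holds
First hit at j=8, so smallest k = 8-7 = 1.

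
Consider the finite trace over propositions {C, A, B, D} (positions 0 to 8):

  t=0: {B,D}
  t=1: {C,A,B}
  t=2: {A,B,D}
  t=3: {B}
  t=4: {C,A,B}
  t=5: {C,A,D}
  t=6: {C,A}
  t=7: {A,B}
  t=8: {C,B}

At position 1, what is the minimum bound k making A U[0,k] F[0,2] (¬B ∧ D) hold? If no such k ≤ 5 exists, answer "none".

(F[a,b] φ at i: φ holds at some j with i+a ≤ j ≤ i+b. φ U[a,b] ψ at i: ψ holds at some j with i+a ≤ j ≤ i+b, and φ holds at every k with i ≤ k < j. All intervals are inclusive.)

2

Need earliest j ≥ 1 with F[0,2] (¬B ∧ D), and A at every k in [1,j-1].
  j=1: rhs fails.
  j=2: rhs fails.
  j=3: rhs holds; lhs holds on [1,2]. k = 2.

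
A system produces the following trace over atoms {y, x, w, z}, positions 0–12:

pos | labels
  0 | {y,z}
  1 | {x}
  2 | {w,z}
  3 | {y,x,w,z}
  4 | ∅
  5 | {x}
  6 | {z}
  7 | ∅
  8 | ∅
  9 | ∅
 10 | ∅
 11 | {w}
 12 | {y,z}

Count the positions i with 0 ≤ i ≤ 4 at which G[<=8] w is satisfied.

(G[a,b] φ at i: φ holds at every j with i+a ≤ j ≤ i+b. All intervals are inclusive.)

Evaluate at each i in [0,4]:
  i=0: ✗ (fails at j=0)
  i=1: ✗ (fails at j=1)
  i=2: ✗ (fails at j=4)
  i=3: ✗ (fails at j=4)
  i=4: ✗ (fails at j=4)
Positions where it holds: {} → 0.

0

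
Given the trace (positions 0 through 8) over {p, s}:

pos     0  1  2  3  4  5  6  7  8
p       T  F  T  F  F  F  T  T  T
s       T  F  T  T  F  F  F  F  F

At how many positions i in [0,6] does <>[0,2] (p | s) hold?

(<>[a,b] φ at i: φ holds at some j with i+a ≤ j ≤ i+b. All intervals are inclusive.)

7

Evaluate at each i in [0,6]:
  i=0: ✓ (witness j=0)
  i=1: ✓ (witness j=2)
  i=2: ✓ (witness j=2)
  i=3: ✓ (witness j=3)
  i=4: ✓ (witness j=6)
  i=5: ✓ (witness j=6)
  i=6: ✓ (witness j=6)
Positions where it holds: {0, 1, 2, 3, 4, 5, 6} → 7.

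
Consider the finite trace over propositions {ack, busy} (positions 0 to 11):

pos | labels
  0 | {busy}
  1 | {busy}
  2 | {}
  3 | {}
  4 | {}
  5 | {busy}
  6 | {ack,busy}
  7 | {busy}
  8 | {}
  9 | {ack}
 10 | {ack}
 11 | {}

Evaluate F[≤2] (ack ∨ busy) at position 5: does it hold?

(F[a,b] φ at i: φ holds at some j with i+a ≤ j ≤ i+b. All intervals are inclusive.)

Check (ack ∨ busy) at each j in [5,7]:
  j=5: true
  j=6: true
  j=7: true
Found at j=5 → formula holds.

Holds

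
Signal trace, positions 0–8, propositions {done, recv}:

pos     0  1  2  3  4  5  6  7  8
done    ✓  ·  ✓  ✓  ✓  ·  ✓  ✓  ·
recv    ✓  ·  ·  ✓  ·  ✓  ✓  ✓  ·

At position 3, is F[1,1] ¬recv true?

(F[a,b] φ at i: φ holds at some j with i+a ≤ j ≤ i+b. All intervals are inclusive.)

Check ¬recv at each j in [4,4]:
  j=4: true
Found at j=4 → formula holds.

True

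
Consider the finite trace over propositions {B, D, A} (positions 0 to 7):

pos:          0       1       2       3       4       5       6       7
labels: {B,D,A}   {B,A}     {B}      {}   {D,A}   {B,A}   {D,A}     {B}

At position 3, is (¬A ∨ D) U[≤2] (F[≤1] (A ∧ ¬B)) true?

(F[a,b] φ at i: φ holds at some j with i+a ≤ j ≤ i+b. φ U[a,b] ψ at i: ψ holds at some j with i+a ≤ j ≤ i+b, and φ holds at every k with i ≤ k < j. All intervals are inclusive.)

Yes

Need some j in [3,5] with F[≤1] (A ∧ ¬B), and (¬A ∨ D) at every k in [3,j-1].
  j=3: F[≤1] (A ∧ ¬B) holds; no prefix to check → satisfied.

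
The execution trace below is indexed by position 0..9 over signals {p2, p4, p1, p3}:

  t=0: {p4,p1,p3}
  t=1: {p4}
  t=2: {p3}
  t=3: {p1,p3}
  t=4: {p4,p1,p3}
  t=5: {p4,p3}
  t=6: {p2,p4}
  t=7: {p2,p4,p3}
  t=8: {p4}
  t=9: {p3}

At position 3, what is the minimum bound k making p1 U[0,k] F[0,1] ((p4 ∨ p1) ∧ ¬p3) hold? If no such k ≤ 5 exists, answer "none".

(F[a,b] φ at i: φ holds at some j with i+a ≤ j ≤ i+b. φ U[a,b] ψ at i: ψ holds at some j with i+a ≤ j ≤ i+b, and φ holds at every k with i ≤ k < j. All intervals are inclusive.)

2

Need earliest j ≥ 3 with F[0,1] ((p4 ∨ p1) ∧ ¬p3), and p1 at every k in [3,j-1].
  j=3: rhs fails.
  j=4: rhs fails.
  j=5: rhs holds; lhs holds on [3,4]. k = 2.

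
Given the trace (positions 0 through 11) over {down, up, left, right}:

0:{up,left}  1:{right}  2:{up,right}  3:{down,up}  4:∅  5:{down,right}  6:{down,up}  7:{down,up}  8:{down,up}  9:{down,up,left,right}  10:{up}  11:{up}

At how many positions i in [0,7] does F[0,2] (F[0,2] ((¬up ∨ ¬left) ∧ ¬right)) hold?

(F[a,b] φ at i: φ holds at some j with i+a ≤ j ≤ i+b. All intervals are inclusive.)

8

Evaluate at each i in [0,7]:
  i=0: ✓ (witness j=1)
  i=1: ✓ (witness j=1)
  i=2: ✓ (witness j=2)
  i=3: ✓ (witness j=3)
  i=4: ✓ (witness j=4)
  i=5: ✓ (witness j=5)
  i=6: ✓ (witness j=6)
  i=7: ✓ (witness j=7)
Positions where it holds: {0, 1, 2, 3, 4, 5, 6, 7} → 8.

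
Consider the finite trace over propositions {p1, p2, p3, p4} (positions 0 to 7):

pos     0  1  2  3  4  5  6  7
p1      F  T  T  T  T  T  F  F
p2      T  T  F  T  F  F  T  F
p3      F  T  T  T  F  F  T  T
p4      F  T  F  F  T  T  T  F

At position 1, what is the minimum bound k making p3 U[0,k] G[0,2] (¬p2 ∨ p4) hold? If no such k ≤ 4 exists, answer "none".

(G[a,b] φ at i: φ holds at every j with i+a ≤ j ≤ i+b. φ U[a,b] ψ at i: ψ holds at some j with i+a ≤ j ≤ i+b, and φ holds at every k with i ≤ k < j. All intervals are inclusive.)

Need earliest j ≥ 1 with G[0,2] (¬p2 ∨ p4), and p3 at every k in [1,j-1].
  j=1: rhs fails.
  j=2: rhs fails.
  j=3: rhs fails.
  j=4: rhs holds; lhs holds on [1,3]. k = 3.

3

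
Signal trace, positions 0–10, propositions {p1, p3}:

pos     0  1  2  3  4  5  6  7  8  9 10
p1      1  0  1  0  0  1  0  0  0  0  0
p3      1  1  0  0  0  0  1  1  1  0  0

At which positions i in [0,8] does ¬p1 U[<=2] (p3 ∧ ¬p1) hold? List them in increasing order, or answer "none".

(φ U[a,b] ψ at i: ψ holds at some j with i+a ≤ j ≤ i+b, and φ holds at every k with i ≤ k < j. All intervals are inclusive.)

Evaluate at each i in [0,8]:
  i=0: ✗ (lhs fails at k=0 before rhs at j=1)
  i=1: ✓ (rhs at j=1)
  i=2: ✗ (no rhs in [2,4])
  i=3: ✗ (no rhs in [3,5])
  i=4: ✗ (lhs fails at k=5 before rhs at j=6)
  i=5: ✗ (lhs fails at k=5 before rhs at j=6)
  i=6: ✓ (rhs at j=6)
  i=7: ✓ (rhs at j=7)
  i=8: ✓ (rhs at j=8)

1, 6, 7, 8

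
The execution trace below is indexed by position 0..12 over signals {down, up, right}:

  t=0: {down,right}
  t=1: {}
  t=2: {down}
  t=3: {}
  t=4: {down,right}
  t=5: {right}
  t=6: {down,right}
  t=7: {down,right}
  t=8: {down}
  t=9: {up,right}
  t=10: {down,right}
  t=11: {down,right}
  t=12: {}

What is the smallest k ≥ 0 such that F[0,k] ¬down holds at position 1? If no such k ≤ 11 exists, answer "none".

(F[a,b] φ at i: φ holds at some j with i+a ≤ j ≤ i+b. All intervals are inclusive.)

Scan j = 1,2,… for ¬down:
  j=1: holds
First hit at j=1, so smallest k = 1-1 = 0.

0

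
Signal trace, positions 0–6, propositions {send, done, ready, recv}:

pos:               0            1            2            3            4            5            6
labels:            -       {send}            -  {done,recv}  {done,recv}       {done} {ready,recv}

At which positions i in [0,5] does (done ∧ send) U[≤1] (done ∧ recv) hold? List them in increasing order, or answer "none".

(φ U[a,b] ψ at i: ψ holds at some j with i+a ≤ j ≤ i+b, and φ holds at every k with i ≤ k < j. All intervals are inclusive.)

3, 4

Evaluate at each i in [0,5]:
  i=0: ✗ (no rhs in [0,1])
  i=1: ✗ (no rhs in [1,2])
  i=2: ✗ (lhs fails at k=2 before rhs at j=3)
  i=3: ✓ (rhs at j=3)
  i=4: ✓ (rhs at j=4)
  i=5: ✗ (no rhs in [5,6])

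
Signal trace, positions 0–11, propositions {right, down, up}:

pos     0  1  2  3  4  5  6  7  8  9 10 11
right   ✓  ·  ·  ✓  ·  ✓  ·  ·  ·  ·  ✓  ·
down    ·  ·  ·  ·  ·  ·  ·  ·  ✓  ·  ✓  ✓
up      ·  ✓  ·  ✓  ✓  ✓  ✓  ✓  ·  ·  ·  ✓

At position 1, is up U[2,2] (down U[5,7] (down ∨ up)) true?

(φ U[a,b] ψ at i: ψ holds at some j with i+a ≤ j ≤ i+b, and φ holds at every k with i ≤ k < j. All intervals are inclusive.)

Need some j in [3,3] with (down U[5,7] (down ∨ up)), and up at every k in [1,j-1].
  j=3: (down U[5,7] (down ∨ up)) — fails.
No j in the window works → until fails.

No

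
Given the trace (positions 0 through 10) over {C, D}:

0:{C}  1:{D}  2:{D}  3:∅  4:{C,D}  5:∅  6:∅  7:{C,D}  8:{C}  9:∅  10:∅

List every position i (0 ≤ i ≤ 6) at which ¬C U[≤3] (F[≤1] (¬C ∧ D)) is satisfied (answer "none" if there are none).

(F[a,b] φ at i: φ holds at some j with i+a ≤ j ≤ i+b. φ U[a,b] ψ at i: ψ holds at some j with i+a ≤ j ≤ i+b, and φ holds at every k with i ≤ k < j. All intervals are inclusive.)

0, 1, 2

Evaluate at each i in [0,6]:
  i=0: ✓ (rhs at j=0)
  i=1: ✓ (rhs at j=1)
  i=2: ✓ (rhs at j=2)
  i=3: ✗ (no rhs in [3,6])
  i=4: ✗ (no rhs in [4,7])
  i=5: ✗ (no rhs in [5,8])
  i=6: ✗ (no rhs in [6,9])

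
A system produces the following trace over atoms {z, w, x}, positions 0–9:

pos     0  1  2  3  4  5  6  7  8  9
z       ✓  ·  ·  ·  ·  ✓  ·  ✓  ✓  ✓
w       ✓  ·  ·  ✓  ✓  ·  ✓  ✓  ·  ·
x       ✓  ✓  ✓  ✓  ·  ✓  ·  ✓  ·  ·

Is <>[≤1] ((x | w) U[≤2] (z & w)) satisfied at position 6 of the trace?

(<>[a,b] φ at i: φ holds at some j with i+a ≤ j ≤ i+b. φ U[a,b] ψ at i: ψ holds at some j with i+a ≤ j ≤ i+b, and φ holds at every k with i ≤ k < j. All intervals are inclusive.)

Check ((x | w) U[≤2] (z & w)) at each j in [6,7]:
  j=6: holds
  j=7: holds
Found at j=6 → formula holds.

Yes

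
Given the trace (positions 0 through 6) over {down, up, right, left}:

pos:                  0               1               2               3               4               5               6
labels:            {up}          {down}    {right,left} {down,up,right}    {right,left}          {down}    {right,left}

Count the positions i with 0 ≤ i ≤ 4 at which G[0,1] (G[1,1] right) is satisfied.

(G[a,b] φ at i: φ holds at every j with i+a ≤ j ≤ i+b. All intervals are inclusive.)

Evaluate at each i in [0,4]:
  i=0: ✗ (fails at j=0)
  i=1: ✓ (all of [1,2])
  i=2: ✓ (all of [2,3])
  i=3: ✗ (fails at j=4)
  i=4: ✗ (fails at j=4)
Positions where it holds: {1, 2} → 2.

2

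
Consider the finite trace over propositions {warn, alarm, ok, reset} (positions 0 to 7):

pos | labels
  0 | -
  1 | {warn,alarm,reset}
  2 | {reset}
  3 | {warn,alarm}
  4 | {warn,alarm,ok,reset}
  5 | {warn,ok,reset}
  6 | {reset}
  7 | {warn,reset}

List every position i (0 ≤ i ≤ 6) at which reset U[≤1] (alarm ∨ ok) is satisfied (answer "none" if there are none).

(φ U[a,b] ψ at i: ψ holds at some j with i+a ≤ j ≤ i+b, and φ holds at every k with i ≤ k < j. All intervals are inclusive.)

1, 2, 3, 4, 5

Evaluate at each i in [0,6]:
  i=0: ✗ (lhs fails at k=0 before rhs at j=1)
  i=1: ✓ (rhs at j=1)
  i=2: ✓ (rhs at j=3; lhs holds on [2,2])
  i=3: ✓ (rhs at j=3)
  i=4: ✓ (rhs at j=4)
  i=5: ✓ (rhs at j=5)
  i=6: ✗ (no rhs in [6,7])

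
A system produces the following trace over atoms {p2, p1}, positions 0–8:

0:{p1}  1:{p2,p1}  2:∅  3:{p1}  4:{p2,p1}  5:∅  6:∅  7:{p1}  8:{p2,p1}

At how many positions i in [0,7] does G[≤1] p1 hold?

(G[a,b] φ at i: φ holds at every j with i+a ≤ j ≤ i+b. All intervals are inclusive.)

3

Evaluate at each i in [0,7]:
  i=0: ✓ (all of [0,1])
  i=1: ✗ (fails at j=2)
  i=2: ✗ (fails at j=2)
  i=3: ✓ (all of [3,4])
  i=4: ✗ (fails at j=5)
  i=5: ✗ (fails at j=5)
  i=6: ✗ (fails at j=6)
  i=7: ✓ (all of [7,8])
Positions where it holds: {0, 3, 7} → 3.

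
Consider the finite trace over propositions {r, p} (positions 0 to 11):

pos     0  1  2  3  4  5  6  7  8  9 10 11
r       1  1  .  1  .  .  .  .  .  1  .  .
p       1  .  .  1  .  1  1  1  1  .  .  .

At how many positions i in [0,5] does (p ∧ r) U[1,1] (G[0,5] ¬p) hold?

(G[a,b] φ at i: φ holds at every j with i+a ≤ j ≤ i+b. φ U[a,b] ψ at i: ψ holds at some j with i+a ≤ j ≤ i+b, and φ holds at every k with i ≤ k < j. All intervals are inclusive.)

0

Evaluate at each i in [0,5]:
  i=0: ✗ (no rhs in [1,1])
  i=1: ✗ (no rhs in [2,2])
  i=2: ✗ (no rhs in [3,3])
  i=3: ✗ (no rhs in [4,4])
  i=4: ✗ (no rhs in [5,5])
  i=5: ✗ (no rhs in [6,6])
Positions where it holds: {} → 0.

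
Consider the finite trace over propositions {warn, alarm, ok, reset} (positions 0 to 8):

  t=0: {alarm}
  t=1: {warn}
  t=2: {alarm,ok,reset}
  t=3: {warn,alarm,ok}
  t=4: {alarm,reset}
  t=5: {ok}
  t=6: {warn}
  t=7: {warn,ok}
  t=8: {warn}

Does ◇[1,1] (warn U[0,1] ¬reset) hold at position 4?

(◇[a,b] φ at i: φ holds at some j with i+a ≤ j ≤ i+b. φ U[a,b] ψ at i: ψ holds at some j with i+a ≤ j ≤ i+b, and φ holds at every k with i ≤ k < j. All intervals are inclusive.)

Holds

Check (warn U[0,1] ¬reset) at each j in [5,5]:
  j=5: holds
Found at j=5 → formula holds.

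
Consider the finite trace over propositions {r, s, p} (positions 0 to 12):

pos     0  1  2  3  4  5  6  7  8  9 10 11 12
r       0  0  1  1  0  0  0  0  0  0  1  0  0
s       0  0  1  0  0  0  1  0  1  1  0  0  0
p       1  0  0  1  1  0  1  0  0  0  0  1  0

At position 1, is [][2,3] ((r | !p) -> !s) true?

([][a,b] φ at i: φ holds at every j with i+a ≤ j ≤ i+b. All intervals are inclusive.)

Holds

Check ((r | !p) -> !s) at every j in [3,4]:
  j=3: antecedent true; consequent true → ✓
  j=4: antecedent false → ✓
All positions satisfy it → formula holds.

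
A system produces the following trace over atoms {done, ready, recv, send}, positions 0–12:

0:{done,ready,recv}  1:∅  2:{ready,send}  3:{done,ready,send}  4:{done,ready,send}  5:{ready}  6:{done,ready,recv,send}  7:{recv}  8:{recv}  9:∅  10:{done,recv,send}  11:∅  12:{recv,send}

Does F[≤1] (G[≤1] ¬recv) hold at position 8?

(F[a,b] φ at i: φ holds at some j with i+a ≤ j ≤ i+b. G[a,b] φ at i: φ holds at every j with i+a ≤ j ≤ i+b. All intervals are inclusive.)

Check G[≤1] ¬recv at each j in [8,9]:
  j=8: fails at 8
  j=9: fails at 10
No position in the window satisfies it → formula fails.

Does not hold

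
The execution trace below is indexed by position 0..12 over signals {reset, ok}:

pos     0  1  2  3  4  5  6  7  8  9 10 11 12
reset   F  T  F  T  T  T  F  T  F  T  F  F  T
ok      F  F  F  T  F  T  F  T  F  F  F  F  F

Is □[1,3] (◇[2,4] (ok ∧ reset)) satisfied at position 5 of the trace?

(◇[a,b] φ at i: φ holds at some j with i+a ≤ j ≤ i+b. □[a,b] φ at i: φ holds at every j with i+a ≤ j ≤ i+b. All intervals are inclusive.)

Does not hold

Check ◇[2,4] (ok ∧ reset) at every j in [6,8]:
  j=6: fails (none in [8,10])
  j=7: fails (none in [9,11])
  j=8: fails (none in [10,12])
Fails at j=6 → formula fails.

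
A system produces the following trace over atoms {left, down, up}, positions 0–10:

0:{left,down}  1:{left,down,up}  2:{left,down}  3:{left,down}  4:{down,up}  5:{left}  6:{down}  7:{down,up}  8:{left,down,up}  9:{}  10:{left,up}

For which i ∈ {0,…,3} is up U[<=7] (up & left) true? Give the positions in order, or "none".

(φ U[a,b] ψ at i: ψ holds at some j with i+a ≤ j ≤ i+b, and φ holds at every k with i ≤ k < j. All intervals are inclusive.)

1

Evaluate at each i in [0,3]:
  i=0: ✗ (lhs fails at k=0 before rhs at j=1)
  i=1: ✓ (rhs at j=1)
  i=2: ✗ (lhs fails at k=2 before rhs at j=8)
  i=3: ✗ (lhs fails at k=3 before rhs at j=8)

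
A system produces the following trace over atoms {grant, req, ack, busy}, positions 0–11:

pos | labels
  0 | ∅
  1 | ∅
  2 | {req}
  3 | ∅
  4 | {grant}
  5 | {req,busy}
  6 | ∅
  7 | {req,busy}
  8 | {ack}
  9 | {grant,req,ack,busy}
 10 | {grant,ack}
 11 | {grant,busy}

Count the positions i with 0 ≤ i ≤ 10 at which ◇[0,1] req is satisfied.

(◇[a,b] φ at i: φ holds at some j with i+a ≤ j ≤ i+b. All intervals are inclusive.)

8

Evaluate at each i in [0,10]:
  i=0: ✗ (none in [0,1])
  i=1: ✓ (witness j=2)
  i=2: ✓ (witness j=2)
  i=3: ✗ (none in [3,4])
  i=4: ✓ (witness j=5)
  i=5: ✓ (witness j=5)
  i=6: ✓ (witness j=7)
  i=7: ✓ (witness j=7)
  i=8: ✓ (witness j=9)
  i=9: ✓ (witness j=9)
  i=10: ✗ (none in [10,11])
Positions where it holds: {1, 2, 4, 5, 6, 7, 8, 9} → 8.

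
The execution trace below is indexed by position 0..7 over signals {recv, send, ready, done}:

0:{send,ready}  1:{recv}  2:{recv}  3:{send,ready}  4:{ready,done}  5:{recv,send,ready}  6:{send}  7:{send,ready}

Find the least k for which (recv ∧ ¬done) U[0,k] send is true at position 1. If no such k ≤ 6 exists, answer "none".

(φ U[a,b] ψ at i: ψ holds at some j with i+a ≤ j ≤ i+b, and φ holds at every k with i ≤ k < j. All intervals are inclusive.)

Need earliest j ≥ 1 with send, and (recv ∧ ¬done) at every k in [1,j-1].
  j=1: rhs fails.
  j=2: rhs fails.
  j=3: rhs holds; lhs holds on [1,2]. k = 2.

2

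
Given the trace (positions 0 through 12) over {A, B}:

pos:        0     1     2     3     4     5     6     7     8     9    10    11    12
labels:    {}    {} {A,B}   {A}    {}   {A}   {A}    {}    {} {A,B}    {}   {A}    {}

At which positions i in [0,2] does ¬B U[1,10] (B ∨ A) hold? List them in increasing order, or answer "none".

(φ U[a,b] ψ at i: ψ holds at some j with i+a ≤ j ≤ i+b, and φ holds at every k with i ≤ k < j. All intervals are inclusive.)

0, 1

Evaluate at each i in [0,2]:
  i=0: ✓ (rhs at j=2; lhs holds on [0,1])
  i=1: ✓ (rhs at j=2; lhs holds on [1,1])
  i=2: ✗ (lhs fails at k=2 before rhs at j=3)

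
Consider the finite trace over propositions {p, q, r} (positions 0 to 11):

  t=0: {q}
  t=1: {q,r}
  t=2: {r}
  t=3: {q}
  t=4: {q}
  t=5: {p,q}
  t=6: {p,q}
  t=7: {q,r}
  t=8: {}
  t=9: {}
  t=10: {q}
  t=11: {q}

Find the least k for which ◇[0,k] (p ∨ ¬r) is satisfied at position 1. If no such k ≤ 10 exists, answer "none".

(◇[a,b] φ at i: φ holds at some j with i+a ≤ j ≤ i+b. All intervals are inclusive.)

2

Scan j = 1,2,… for (p ∨ ¬r):
  j=1: fails
  j=2: fails
  j=3: holds
First hit at j=3, so smallest k = 3-1 = 2.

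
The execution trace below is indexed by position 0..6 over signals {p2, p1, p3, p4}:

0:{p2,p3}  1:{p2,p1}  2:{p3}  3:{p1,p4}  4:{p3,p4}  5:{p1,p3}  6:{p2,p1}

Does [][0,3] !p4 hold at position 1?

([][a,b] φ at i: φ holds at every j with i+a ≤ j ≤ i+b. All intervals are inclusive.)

No

Check !p4 at every j in [1,4]:
  j=1: true
  j=2: true
  j=3: false
  j=4: false
Fails at j=3 → formula fails.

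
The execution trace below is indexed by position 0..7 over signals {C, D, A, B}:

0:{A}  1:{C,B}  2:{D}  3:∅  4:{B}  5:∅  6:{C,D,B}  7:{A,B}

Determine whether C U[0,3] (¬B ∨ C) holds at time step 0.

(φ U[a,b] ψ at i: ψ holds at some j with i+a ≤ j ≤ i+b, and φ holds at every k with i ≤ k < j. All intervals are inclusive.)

True

Need some j in [0,3] with (¬B ∨ C), and C at every k in [0,j-1].
  j=0: (¬B ∨ C) holds; no prefix to check → satisfied.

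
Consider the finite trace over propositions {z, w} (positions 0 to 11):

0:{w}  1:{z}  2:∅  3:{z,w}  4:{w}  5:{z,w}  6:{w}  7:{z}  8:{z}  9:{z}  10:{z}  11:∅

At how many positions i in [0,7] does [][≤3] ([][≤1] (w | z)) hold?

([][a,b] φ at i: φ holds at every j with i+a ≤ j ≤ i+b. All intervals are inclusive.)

Evaluate at each i in [0,7]:
  i=0: ✗ (fails at j=1)
  i=1: ✗ (fails at j=1)
  i=2: ✗ (fails at j=2)
  i=3: ✓ (all of [3,6])
  i=4: ✓ (all of [4,7])
  i=5: ✓ (all of [5,8])
  i=6: ✓ (all of [6,9])
  i=7: ✗ (fails at j=10)
Positions where it holds: {3, 4, 5, 6} → 4.

4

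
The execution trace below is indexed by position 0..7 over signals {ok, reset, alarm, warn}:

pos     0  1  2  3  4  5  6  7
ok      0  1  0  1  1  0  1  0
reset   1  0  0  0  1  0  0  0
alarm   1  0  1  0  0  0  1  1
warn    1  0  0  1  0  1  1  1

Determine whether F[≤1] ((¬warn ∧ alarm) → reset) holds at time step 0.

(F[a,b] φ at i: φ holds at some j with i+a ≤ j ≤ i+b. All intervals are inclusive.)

Yes

Check ((¬warn ∧ alarm) → reset) at each j in [0,1]:
  j=0: true
  j=1: true
Found at j=0 → formula holds.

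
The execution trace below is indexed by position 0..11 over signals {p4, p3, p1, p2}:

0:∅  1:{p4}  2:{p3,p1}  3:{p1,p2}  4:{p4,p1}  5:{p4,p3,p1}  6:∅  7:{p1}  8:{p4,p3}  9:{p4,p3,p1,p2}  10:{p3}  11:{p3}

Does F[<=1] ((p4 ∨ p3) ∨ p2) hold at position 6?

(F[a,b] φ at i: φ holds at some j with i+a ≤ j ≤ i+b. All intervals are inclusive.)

Check ((p4 ∨ p3) ∨ p2) at each j in [6,7]:
  j=6: false
  j=7: false
No position in the window satisfies it → formula fails.

False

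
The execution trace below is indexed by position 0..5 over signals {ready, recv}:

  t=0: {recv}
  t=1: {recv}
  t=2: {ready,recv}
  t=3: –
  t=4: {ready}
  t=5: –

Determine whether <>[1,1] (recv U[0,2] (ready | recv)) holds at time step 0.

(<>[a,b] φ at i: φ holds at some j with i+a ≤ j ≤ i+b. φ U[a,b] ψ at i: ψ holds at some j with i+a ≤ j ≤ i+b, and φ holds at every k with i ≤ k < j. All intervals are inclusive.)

Check (recv U[0,2] (ready | recv)) at each j in [1,1]:
  j=1: holds
Found at j=1 → formula holds.

Yes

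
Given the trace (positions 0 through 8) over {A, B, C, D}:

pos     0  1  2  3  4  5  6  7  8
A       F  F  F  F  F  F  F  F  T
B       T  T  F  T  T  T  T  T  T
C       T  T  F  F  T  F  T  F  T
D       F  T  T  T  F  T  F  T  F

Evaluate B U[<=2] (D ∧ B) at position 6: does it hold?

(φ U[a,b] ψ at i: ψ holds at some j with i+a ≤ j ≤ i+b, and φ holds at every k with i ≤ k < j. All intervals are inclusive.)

True

Need some j in [6,8] with (D ∧ B), and B at every k in [6,j-1].
  j=6: (D ∧ B) false.
  j=7: (D ∧ B) holds; B holds at every k in [6,6] → satisfied.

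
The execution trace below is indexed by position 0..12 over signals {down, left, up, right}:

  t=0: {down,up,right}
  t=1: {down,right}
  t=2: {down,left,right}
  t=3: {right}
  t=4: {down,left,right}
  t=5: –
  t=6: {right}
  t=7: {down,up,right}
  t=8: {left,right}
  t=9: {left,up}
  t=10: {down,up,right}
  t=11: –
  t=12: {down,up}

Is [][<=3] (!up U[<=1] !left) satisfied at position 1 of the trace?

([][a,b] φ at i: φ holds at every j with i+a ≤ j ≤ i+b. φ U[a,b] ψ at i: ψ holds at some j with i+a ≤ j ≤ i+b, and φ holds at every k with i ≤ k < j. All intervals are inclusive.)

True

Check (!up U[<=1] !left) at every j in [1,4]:
  j=1: holds
  j=2: holds
  j=3: holds
  j=4: holds
All positions satisfy it → formula holds.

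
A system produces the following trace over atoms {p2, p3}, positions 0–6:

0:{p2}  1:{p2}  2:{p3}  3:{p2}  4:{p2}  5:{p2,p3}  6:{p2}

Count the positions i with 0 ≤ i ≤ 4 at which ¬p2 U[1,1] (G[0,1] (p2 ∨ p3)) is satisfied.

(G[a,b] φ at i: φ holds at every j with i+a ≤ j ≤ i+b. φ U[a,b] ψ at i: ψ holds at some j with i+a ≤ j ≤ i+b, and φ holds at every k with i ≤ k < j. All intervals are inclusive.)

Evaluate at each i in [0,4]:
  i=0: ✗ (lhs fails at k=0 before rhs at j=1)
  i=1: ✗ (lhs fails at k=1 before rhs at j=2)
  i=2: ✓ (rhs at j=3; lhs holds on [2,2])
  i=3: ✗ (lhs fails at k=3 before rhs at j=4)
  i=4: ✗ (lhs fails at k=4 before rhs at j=5)
Positions where it holds: {2} → 1.

1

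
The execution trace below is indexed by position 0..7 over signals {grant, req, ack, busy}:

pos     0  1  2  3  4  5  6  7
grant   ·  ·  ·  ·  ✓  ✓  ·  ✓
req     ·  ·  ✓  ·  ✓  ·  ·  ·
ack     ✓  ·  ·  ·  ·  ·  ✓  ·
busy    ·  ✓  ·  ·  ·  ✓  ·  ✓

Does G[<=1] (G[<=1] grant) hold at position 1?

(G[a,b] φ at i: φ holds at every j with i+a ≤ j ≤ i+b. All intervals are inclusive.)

Does not hold

Check G[<=1] grant at every j in [1,2]:
  j=1: fails at 1
  j=2: fails at 2
Fails at j=1 → formula fails.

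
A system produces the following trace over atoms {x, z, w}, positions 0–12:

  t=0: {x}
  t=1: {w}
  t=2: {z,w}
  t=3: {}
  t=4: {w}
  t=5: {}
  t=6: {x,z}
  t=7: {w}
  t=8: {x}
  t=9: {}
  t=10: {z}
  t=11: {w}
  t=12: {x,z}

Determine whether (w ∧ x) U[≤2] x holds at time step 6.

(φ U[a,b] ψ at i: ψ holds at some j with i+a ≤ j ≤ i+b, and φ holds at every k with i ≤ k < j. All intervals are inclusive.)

True

Need some j in [6,8] with x, and (w ∧ x) at every k in [6,j-1].
  j=6: x holds; no prefix to check → satisfied.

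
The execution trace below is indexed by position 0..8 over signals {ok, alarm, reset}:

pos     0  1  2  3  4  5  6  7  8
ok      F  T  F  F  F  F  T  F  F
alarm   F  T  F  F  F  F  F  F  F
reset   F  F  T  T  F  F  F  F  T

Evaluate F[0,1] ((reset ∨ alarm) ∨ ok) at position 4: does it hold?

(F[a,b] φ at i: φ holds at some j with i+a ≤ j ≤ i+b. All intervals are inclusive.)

False

Check ((reset ∨ alarm) ∨ ok) at each j in [4,5]:
  j=4: false
  j=5: false
No position in the window satisfies it → formula fails.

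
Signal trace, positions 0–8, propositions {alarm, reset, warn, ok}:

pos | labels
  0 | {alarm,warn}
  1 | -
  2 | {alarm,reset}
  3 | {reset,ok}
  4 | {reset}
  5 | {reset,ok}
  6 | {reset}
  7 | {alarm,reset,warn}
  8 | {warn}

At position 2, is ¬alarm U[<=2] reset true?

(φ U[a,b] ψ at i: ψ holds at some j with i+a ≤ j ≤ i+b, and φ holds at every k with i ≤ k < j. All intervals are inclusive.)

Need some j in [2,4] with reset, and ¬alarm at every k in [2,j-1].
  j=2: reset holds; no prefix to check → satisfied.

Yes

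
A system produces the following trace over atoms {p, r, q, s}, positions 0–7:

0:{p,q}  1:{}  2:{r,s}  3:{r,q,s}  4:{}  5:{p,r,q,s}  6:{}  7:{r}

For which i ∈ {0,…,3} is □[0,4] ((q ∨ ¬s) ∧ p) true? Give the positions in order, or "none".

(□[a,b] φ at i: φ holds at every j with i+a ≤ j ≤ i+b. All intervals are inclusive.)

none

Evaluate at each i in [0,3]:
  i=0: ✗ (fails at j=1)
  i=1: ✗ (fails at j=1)
  i=2: ✗ (fails at j=2)
  i=3: ✗ (fails at j=3)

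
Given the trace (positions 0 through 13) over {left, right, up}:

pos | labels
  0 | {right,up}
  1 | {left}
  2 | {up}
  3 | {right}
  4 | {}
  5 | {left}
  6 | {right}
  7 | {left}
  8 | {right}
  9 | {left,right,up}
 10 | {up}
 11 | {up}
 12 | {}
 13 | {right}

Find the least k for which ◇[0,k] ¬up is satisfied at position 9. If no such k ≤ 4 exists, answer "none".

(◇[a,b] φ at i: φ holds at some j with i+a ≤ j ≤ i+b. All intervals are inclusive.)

Scan j = 9,10,… for ¬up:
  j=9: fails
  j=10: fails
  j=11: fails
  j=12: holds
First hit at j=12, so smallest k = 12-9 = 3.

3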